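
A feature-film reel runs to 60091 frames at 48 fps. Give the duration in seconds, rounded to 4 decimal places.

1251.8958 seconds

Running time = 60091 × 1/48 = 60091/48 s ≈ 1251.8958 s.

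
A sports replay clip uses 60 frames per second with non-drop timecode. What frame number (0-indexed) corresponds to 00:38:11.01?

frame 137461

Total seconds to the label: (0 × 3600 + 38 × 60 + 11) = 2291.
Frame index = 2291 × 60 + 1 = 137461.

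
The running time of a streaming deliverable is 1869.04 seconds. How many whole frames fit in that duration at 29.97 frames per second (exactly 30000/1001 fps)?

56015 frames

Frames = 1869.04 × 30000/1001 = 56071200/1001 ≈ 56015.1848.
Complete frames: 56015.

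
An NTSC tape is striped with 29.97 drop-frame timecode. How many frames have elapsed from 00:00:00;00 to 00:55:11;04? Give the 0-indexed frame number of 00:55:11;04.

99234

As if non-drop at 30 labels/s: (0 × 3600 + 55 × 60 + 11) × 30 + 4 = 99334.
Minute boundaries passed: 55; those not divisible by 10: 55 − 5 = 50; dropped labels = 2 × 50 = 100.
Actual frame index = 99334 − 100 = 99234.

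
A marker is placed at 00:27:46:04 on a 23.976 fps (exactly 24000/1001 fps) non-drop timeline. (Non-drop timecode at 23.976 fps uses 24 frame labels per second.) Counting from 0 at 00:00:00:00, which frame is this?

Total seconds to the label: (0 × 3600 + 27 × 60 + 46) = 1666.
Frame index = 1666 × 24 + 4 = 39988.

39988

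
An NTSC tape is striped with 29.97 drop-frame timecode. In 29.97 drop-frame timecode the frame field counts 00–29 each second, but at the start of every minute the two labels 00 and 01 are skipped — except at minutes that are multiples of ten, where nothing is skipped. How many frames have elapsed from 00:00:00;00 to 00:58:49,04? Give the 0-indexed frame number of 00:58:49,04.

105768

Complete 10-minute blocks: 5, each 17982 frames → 89910.
Remaining 8 whole minutes in the current block: 1800 + 7 × 1798 = 14386 frames.
Within the current minute: 49 × 30 + 4 − 2 = 1472 (labels ;00/;01 skipped at this minute). Total = 89910 + 14386 + 1472 = 105768.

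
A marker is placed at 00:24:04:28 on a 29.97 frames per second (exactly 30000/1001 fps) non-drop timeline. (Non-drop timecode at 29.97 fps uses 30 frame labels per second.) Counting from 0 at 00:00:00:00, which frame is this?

frame 43348

Total seconds to the label: (0 × 3600 + 24 × 60 + 4) = 1444.
Frame index = 1444 × 30 + 28 = 43348.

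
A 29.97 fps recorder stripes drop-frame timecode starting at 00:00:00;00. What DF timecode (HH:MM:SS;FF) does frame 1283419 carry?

11:53:43;13

Each 10-minute DF block holds 10 × 60 × 30 − 9 × 2 = 17982 frames. 1283419 ÷ 17982 → 71 full blocks, remainder 6697.
Within the partial block the first minute is 1800 frames and each further minute 1798, so 3 further minute boundaries passed. Total skipped labels = 18 × 71 + 2 × 3 = 1284.
Non-drop label index = 1283419 + 1284 = 1284703; at 30 labels/s that is 11:53:43:13, i.e. DF 11:53:43;13.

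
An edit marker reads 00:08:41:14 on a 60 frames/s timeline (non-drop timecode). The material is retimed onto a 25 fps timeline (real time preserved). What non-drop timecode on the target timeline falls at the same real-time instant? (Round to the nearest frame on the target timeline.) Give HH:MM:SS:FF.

00:08:41:06

Source frame index: (0×3600 + 8×60 + 41) × 60 + 14 = 31274.
Real time: 31274 / (60) = 15637/30 s.
Target frame: (15637/30) × (25) = 78185/6 ≈ 13030.833 → 13031.
At 25 labels/s: frame 13031 → 00:08:41:06.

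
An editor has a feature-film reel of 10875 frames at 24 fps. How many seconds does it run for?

Running time = 10875 / (24) = 453.125 s.

453.125 seconds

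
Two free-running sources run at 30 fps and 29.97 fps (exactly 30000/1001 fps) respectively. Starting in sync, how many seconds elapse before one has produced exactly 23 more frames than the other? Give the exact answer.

The gap grows by |30000/1001 − 30| = 30/1001 frames per second.
Time for a 23-frame gap: 23 ÷ (30/1001) = 23023/30 s.

23023/30 seconds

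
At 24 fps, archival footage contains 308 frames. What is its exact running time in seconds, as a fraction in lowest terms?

Running time = 308 ÷ (24) = 308 × 1/24 = 77/6 s.

77/6 seconds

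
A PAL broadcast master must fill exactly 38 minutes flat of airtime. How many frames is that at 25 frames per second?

57000 frames

38 min = 2280 s.
Frames = 2280 × 25 = 57000.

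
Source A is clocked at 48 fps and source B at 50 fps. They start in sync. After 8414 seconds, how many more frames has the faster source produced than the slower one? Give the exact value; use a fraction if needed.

A emits 48 × 8414 = 403872 frames; B emits 50 × 8414 = 420700.
Difference = 16828 frames; B is ahead of A.

16828 frames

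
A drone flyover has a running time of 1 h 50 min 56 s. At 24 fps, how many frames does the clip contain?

1 h 50 min 56 s = 6656 s.
Frames = 6656 × 24 = 159744.

159744 frames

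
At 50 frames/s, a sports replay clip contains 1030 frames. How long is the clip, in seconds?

Running time = 1030 / (50) = 20.6 s.

20.6 seconds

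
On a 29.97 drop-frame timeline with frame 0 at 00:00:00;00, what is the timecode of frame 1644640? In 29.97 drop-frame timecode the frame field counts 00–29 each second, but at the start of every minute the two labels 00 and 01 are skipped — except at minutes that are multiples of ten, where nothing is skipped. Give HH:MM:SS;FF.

15:14:36;06

Ten DF minutes hold 17982 frames, so frame 1644640 lies in block 91 (frames 1636362–1654343) with 8278 frames into that block.
The block's first minute is 1800 frames and the rest 1798 each; 8278 frames reaches minute 4, so 91 × 18 + 4 × 2 = 1646 labels have been skipped so far.
Adding those back, label number 1644640 + 1646 = 1646286 at 30 labels/s is 54876 s + 6 f = 15 h 14 min 36 s frame 6, i.e. 15:14:36;06.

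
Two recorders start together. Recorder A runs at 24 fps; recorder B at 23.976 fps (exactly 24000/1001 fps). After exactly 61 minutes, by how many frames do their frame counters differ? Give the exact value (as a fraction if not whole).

87840/1001 frames

61 min = 3660 s.
A emits 24 × 3660 = 87840 frames; B emits 24000/1001 × 3660 = 87840000/1001.
Difference = 87840/1001 frames (≈ 87.7522); B is behind A.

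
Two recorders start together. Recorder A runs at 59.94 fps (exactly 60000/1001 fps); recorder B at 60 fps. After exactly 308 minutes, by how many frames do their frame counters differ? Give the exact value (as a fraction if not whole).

14400/13 frames

308 min = 18480 s.
A emits 60000/1001 × 18480 = 14400000/13 frames; B emits 60 × 18480 = 1108800.
Difference = 14400/13 frames (≈ 1107.6923); B is ahead of A.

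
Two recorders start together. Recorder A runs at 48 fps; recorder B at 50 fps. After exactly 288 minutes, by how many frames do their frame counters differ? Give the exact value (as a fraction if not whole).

288 min = 17280 s.
A emits 48 × 17280 = 829440 frames; B emits 50 × 17280 = 864000.
Difference = 34560 frames; B is ahead of A.

34560 frames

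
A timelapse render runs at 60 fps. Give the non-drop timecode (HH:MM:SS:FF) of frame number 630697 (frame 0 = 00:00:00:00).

630697 ÷ 60 = 10511 full seconds, remainder 37 frames.
10511 s = 2 h 55 min 11 s.
Timecode: 02:55:11:37.

02:55:11:37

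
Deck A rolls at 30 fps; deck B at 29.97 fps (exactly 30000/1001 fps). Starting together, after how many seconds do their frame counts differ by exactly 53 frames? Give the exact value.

The gap grows by |30000/1001 − 30| = 30/1001 frames per second.
Time for a 53-frame gap: 53 ÷ (30/1001) = 53053/30 s.

53053/30 seconds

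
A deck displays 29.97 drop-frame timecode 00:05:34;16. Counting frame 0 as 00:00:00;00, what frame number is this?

10026

Complete 10-minute blocks: 0, each 17982 frames → 0.
Remaining 5 whole minutes in the current block: 1800 + 4 × 1798 = 8992 frames.
Within the current minute: 34 × 30 + 16 − 2 = 1034 (labels ;00/;01 skipped at this minute). Total = 0 + 8992 + 1034 = 10026.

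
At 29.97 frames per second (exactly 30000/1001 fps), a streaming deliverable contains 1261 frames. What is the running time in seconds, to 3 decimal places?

Running time = 1261 × 1001/30000 = 1262261/30000 s ≈ 42.075 s.

42.075 seconds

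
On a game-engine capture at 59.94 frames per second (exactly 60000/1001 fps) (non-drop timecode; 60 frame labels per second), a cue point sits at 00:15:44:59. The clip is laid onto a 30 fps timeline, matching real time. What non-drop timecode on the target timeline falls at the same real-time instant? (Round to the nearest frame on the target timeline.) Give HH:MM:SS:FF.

00:15:45:28

Source frame index: (0×3600 + 15×60 + 44) × 60 + 59 = 56699.
Real time: 56699 / (60000/1001) = 56755699/60000 s.
Target frame: (56755699/60000) × (30) = 56755699/2000 ≈ 28377.850 → 28378.
At 30 labels/s: frame 28378 → 00:15:45:28.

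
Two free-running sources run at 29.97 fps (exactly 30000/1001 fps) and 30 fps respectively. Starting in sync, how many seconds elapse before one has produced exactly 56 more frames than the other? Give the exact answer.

The gap grows by |30 − 30000/1001| = 30/1001 frames per second.
Time for a 56-frame gap: 56 ÷ (30/1001) = 28028/15 s.

28028/15 seconds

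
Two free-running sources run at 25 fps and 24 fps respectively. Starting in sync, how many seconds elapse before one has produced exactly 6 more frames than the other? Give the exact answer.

The gap grows by |24 − 25| = 1 frame per second.
Time for a 6-frame gap: 6 ÷ (1) = 6 s.

6 seconds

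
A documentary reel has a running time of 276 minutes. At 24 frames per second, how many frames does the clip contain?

276 min = 16560 s.
Frames = 16560 × 24 = 397440.

397440 frames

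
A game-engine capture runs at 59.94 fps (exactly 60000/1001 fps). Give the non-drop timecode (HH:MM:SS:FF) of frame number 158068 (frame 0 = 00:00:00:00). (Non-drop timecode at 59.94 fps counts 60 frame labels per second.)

158068 ÷ 60 = 2634 full seconds, remainder 28 frames.
2634 s = 0 h 43 min 54 s.
Timecode: 00:43:54:28.

00:43:54:28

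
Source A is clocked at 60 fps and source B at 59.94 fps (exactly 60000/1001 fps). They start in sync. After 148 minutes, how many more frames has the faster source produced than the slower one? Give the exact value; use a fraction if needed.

532800/1001 frames

148 min = 8880 s.
A emits 60 × 8880 = 532800 frames; B emits 60000/1001 × 8880 = 532800000/1001.
Difference = 532800/1001 frames (≈ 532.2677); B is behind A.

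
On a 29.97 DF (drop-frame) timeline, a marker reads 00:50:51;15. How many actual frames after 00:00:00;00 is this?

Complete 10-minute blocks: 5, each 17982 frames → 89910.
Remaining 0 whole minutes in the current block: 0 frames.
Within the current minute: 51 × 30 + 15 = 1545. Total = 89910 + 0 + 1545 = 91455.

91455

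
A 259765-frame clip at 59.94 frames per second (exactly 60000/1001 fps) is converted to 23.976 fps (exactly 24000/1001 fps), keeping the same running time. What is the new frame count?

103906 frames

Target frames = source frames × (target rate / source rate) = 259765 × (24000/1001)/(60000/1001) = 259765 × 2/5 = 103906.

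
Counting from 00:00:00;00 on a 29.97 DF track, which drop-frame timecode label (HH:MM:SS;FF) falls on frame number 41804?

Each 10-minute DF block holds 10 × 60 × 30 − 9 × 2 = 17982 frames. 41804 ÷ 17982 → 2 full blocks, remainder 5840.
Within the partial block the first minute is 1800 frames and each further minute 1798, so 3 further minute boundaries passed. Total skipped labels = 18 × 2 + 2 × 3 = 42.
Non-drop label index = 41804 + 42 = 41846; at 30 labels/s that is 00:23:14:26, i.e. DF 00:23:14;26.

00:23:14;26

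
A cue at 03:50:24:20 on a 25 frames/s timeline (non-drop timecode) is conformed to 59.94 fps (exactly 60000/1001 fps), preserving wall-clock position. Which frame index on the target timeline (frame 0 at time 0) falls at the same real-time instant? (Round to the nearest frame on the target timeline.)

frame 828659

Source frame index: (3×3600 + 50×60 + 24) × 25 + 20 = 345620.
Real time: 345620 / (25) = 69124/5 s.
Target frame: (69124/5) × (60000/1001) = 75408000/91 ≈ 828659.341 → 828659.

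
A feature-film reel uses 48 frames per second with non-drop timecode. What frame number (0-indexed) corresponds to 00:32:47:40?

94456

Total seconds to the label: (0 × 3600 + 32 × 60 + 47) = 1967.
Frame index = 1967 × 48 + 40 = 94456.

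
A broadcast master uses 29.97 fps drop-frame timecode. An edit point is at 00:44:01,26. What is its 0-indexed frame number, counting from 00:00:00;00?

Complete 10-minute blocks: 4, each 17982 frames → 71928.
Remaining 4 whole minutes in the current block: 1800 + 3 × 1798 = 7194 frames.
Within the current minute: 1 × 30 + 26 − 2 = 54 (labels ;00/;01 skipped at this minute). Total = 71928 + 7194 + 54 = 79176.

79176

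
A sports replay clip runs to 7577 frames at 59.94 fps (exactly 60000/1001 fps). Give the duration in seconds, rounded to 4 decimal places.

126.4096 seconds

Running time = 7577 × 1001/60000 = 7584577/60000 s ≈ 126.4096 s.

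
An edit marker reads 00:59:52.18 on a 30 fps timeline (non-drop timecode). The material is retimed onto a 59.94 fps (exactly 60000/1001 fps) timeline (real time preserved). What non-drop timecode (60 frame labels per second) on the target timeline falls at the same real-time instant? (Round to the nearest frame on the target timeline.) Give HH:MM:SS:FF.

00:59:49:01

Source frame index: (0×3600 + 59×60 + 52) × 30 + 18 = 107778.
Real time: 107778 / (30) = 17963/5 s.
Target frame: (17963/5) × (60000/1001) = 19596000/91 ≈ 215340.659 → 215341.
At 60 labels/s: frame 215341 → 00:59:49:01.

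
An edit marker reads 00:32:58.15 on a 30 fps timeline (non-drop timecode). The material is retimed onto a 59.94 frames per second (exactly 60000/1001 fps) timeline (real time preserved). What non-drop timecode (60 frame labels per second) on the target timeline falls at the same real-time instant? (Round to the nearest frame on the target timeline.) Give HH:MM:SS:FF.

Source frame index: (0×3600 + 32×60 + 58) × 30 + 15 = 59355.
Real time: 59355 / (30) = 3957/2 s.
Target frame: (3957/2) × (60000/1001) = 118710000/1001 ≈ 118591.409 → 118591.
At 60 labels/s: frame 118591 → 00:32:56:31.

00:32:56:31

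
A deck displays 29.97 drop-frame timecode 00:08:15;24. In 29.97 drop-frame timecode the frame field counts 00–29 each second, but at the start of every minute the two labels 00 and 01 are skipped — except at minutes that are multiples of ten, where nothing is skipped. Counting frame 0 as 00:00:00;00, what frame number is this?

14858

As if non-drop at 30 labels/s: (0 × 3600 + 8 × 60 + 15) × 30 + 24 = 14874.
Minute boundaries passed: 8; those not divisible by 10: 8 − 0 = 8; dropped labels = 2 × 8 = 16.
Actual frame index = 14874 − 16 = 14858.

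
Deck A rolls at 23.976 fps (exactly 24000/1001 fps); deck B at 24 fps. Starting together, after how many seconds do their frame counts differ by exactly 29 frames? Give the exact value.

The gap grows by |24 − 24000/1001| = 24/1001 frames per second.
Time for a 29-frame gap: 29 ÷ (24/1001) = 29029/24 s.

29029/24 seconds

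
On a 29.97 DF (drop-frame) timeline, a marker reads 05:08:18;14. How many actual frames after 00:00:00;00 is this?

554398

As if non-drop at 30 labels/s: (5 × 3600 + 8 × 60 + 18) × 30 + 14 = 554954.
Minute boundaries passed: 308; those not divisible by 10: 308 − 30 = 278; dropped labels = 2 × 278 = 556.
Actual frame index = 554954 − 556 = 554398.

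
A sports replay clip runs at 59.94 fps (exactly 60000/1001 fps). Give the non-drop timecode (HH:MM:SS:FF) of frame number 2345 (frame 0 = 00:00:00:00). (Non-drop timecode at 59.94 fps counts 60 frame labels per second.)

00:00:39:05

2345 ÷ 60 = 39 full seconds, remainder 5 frames.
39 s = 0 h 0 min 39 s.
Timecode: 00:00:39:05.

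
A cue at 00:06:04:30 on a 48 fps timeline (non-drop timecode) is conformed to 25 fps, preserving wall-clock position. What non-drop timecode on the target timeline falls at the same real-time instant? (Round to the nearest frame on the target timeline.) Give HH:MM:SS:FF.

00:06:04:16

Source frame index: (0×3600 + 6×60 + 4) × 48 + 30 = 17502.
Real time: 17502 / (48) = 2917/8 s.
Target frame: (2917/8) × (25) = 72925/8 ≈ 9115.625 → 9116.
At 25 labels/s: frame 9116 → 00:06:04:16.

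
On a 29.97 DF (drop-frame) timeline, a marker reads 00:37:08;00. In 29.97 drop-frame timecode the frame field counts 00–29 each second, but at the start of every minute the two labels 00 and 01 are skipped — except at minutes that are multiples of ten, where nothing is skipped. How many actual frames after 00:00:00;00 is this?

As if non-drop at 30 labels/s: (0 × 3600 + 37 × 60 + 8) × 30 + 0 = 66840.
Minute boundaries passed: 37; those not divisible by 10: 37 − 3 = 34; dropped labels = 2 × 34 = 68.
Actual frame index = 66840 − 68 = 66772.

66772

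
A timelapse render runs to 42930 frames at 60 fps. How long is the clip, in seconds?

715.5 seconds

Running time = 42930 / (60) = 715.5 s.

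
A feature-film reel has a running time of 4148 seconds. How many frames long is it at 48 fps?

199104 frames

Frames = 4148 × 48 = 199104.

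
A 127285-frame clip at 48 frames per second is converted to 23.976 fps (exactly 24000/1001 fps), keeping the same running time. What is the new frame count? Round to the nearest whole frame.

Frames at target rate = 127285 × (24000/1001) / (48) = 63642500/1001 ≈ 63578.921.
Nearest whole frame: 63579.

63579 frames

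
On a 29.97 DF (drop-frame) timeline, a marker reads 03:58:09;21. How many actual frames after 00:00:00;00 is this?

428261

As if non-drop at 30 labels/s: (3 × 3600 + 58 × 60 + 9) × 30 + 21 = 428691.
Minute boundaries passed: 238; those not divisible by 10: 238 − 23 = 215; dropped labels = 2 × 215 = 430.
Actual frame index = 428691 − 430 = 428261.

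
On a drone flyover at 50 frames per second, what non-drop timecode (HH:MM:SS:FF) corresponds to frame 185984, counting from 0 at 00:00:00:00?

185984 ÷ 50 = 3719 full seconds, remainder 34 frames.
3719 s = 1 h 1 min 59 s.
Timecode: 01:01:59:34.

01:01:59:34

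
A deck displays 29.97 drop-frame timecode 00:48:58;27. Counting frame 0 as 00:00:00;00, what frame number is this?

Complete 10-minute blocks: 4, each 17982 frames → 71928.
Remaining 8 whole minutes in the current block: 1800 + 7 × 1798 = 14386 frames.
Within the current minute: 58 × 30 + 27 − 2 = 1765 (labels ;00/;01 skipped at this minute). Total = 71928 + 14386 + 1765 = 88079.

88079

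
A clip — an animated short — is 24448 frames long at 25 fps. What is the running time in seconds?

977.92 seconds

Running time = 24448 / (25) = 977.92 s.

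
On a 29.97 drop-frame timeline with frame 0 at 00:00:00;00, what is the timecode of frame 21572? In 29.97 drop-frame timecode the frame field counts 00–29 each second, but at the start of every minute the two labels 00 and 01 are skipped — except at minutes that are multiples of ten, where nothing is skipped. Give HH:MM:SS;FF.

00:11:59;22

Ten DF minutes hold 17982 frames, so frame 21572 lies in block 1 (frames 17982–35963) with 3590 frames into that block.
The block's first minute is 1800 frames and the rest 1798 each; 3590 frames reaches minute 1, so 1 × 18 + 1 × 2 = 20 labels have been skipped so far.
Adding those back, label number 21572 + 20 = 21592 at 30 labels/s is 719 s + 22 f = 0 h 11 min 59 s frame 22, i.e. 00:11:59;22.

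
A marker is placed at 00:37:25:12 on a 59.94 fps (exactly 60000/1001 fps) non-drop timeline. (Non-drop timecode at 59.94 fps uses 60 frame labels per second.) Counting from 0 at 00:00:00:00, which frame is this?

Total seconds to the label: (0 × 3600 + 37 × 60 + 25) = 2245.
Frame index = 2245 × 60 + 12 = 134712.

134712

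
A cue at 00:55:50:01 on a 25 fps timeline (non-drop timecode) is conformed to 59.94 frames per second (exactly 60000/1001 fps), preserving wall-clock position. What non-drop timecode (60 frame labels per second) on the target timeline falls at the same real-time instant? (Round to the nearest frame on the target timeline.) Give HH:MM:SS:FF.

00:55:46:42

Source frame index: (0×3600 + 55×60 + 50) × 25 + 1 = 83751.
Real time: 83751 / (25) = 83751/25 s.
Target frame: (83751/25) × (60000/1001) = 201002400/1001 ≈ 200801.598 → 200802.
At 60 labels/s: frame 200802 → 00:55:46:42.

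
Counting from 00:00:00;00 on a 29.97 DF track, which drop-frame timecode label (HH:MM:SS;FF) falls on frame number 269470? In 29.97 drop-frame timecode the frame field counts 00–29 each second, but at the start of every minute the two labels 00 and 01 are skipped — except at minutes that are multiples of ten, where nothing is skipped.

02:29:51;10

Ten DF minutes hold 17982 frames, so frame 269470 lies in block 14 (frames 251748–269729) with 17722 frames into that block.
The block's first minute is 1800 frames and the rest 1798 each; 17722 frames reaches minute 9, so 14 × 18 + 9 × 2 = 270 labels have been skipped so far.
Adding those back, label number 269470 + 270 = 269740 at 30 labels/s is 8991 s + 10 f = 2 h 29 min 51 s frame 10, i.e. 02:29:51;10.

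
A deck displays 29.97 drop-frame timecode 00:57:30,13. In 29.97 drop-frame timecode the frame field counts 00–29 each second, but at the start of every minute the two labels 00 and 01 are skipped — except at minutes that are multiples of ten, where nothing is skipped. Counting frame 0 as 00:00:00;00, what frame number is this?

As if non-drop at 30 labels/s: (0 × 3600 + 57 × 60 + 30) × 30 + 13 = 103513.
Minute boundaries passed: 57; those not divisible by 10: 57 − 5 = 52; dropped labels = 2 × 52 = 104.
Actual frame index = 103513 − 104 = 103409.

103409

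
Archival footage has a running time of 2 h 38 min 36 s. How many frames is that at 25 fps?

237900 frames

2 h 38 min 36 s = 9516 s.
Frames = 9516 × 25 = 237900.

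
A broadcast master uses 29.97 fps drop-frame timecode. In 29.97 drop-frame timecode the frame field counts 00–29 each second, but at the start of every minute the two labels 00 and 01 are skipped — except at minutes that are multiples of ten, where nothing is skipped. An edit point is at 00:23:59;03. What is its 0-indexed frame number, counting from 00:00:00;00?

43131

As if non-drop at 30 labels/s: (0 × 3600 + 23 × 60 + 59) × 30 + 3 = 43173.
Minute boundaries passed: 23; those not divisible by 10: 23 − 2 = 21; dropped labels = 2 × 21 = 42.
Actual frame index = 43173 − 42 = 43131.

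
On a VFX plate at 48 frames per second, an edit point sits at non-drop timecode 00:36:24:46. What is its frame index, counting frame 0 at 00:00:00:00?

Total seconds to the label: (0 × 3600 + 36 × 60 + 24) = 2184.
Frame index = 2184 × 48 + 46 = 104878.

frame 104878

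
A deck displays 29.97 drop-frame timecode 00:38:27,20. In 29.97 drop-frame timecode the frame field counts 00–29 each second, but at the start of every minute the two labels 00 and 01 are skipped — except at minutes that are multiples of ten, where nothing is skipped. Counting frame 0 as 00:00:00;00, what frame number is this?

Complete 10-minute blocks: 3, each 17982 frames → 53946.
Remaining 8 whole minutes in the current block: 1800 + 7 × 1798 = 14386 frames.
Within the current minute: 27 × 30 + 20 − 2 = 828 (labels ;00/;01 skipped at this minute). Total = 53946 + 14386 + 828 = 69160.

69160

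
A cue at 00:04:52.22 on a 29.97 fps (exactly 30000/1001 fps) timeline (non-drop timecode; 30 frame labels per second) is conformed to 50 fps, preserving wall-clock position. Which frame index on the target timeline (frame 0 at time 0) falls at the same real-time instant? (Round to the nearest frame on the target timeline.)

frame 14651

Source frame index: (0×3600 + 4×60 + 52) × 30 + 22 = 8782.
Real time: 8782 / (30000/1001) = 4395391/15000 s.
Target frame: (4395391/15000) × (50) = 4395391/300 ≈ 14651.303 → 14651.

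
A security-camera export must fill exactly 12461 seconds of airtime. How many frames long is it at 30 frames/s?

Frames = 12461 × 30 = 373830.

373830 frames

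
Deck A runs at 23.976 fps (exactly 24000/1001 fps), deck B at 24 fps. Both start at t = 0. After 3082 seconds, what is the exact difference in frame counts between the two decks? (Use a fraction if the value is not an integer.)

A emits 24000/1001 × 3082 = 73968000/1001 frames; B emits 24 × 3082 = 73968.
Difference = 73968/1001 frames (≈ 73.8941); B is ahead of A.

73968/1001 frames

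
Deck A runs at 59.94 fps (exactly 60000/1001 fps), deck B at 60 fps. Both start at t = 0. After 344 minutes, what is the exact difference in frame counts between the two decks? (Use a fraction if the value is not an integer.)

344 min = 20640 s.
A emits 60000/1001 × 20640 = 1238400000/1001 frames; B emits 60 × 20640 = 1238400.
Difference = 1238400/1001 frames (≈ 1237.1628); B is ahead of A.

1238400/1001 frames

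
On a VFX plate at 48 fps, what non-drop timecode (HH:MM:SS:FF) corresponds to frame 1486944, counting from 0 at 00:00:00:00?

08:36:18:00

1486944 ÷ 48 = 30978 full seconds, remainder 0 frames.
30978 s = 8 h 36 min 18 s.
Timecode: 08:36:18:00.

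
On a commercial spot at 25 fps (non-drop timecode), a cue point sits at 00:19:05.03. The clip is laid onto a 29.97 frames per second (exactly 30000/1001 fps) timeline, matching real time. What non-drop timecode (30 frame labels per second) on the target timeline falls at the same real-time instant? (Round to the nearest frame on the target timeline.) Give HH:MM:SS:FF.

Source frame index: (0×3600 + 19×60 + 5) × 25 + 3 = 28628.
Real time: 28628 / (25) = 28628/25 s.
Target frame: (28628/25) × (30000/1001) = 34353600/1001 ≈ 34319.281 → 34319.
At 30 labels/s: frame 34319 → 00:19:03:29.

00:19:03:29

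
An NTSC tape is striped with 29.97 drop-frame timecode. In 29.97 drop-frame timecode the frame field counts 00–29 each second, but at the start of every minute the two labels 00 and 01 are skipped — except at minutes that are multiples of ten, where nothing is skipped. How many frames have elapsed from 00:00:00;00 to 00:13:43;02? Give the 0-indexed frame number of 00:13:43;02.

24668

Complete 10-minute blocks: 1, each 17982 frames → 17982.
Remaining 3 whole minutes in the current block: 1800 + 2 × 1798 = 5396 frames.
Within the current minute: 43 × 30 + 2 − 2 = 1290 (labels ;00/;01 skipped at this minute). Total = 17982 + 5396 + 1290 = 24668.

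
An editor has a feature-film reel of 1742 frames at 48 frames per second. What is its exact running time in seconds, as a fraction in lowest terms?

Running time = 1742 ÷ (48) = 1742 × 1/48 = 871/24 s.

871/24 seconds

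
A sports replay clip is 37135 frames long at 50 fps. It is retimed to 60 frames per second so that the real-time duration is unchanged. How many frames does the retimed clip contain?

44562 frames

Target frames = source frames × (target rate / source rate) = 37135 × (60)/(50) = 37135 × 6/5 = 44562.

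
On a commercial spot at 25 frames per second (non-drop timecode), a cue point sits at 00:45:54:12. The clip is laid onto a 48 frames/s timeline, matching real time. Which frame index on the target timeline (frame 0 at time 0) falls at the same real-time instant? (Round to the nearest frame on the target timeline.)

Source frame index: (0×3600 + 45×60 + 54) × 25 + 12 = 68862.
Real time: 68862 / (25) = 68862/25 s.
Target frame: (68862/25) × (48) = 3305376/25 ≈ 132215.040 → 132215.

frame 132215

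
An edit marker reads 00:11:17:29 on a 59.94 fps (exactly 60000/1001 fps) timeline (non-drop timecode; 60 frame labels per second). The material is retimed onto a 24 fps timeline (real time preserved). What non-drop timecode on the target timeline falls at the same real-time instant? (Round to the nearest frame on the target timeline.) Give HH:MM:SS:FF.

Source frame index: (0×3600 + 11×60 + 17) × 60 + 29 = 40649.
Real time: 40649 / (60000/1001) = 40689649/60000 s.
Target frame: (40689649/60000) × (24) = 40689649/2500 ≈ 16275.860 → 16276.
At 24 labels/s: frame 16276 → 00:11:18:04.

00:11:18:04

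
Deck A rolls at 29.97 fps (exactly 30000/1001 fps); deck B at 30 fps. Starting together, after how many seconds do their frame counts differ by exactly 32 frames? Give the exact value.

The gap grows by |30 − 30000/1001| = 30/1001 frames per second.
Time for a 32-frame gap: 32 ÷ (30/1001) = 16016/15 s.

16016/15 seconds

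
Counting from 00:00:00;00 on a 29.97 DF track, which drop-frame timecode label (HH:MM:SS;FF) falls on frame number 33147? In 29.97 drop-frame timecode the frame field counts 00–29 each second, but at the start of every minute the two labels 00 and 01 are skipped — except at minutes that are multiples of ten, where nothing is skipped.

00:18:26;01

Ten DF minutes hold 17982 frames, so frame 33147 lies in block 1 (frames 17982–35963) with 15165 frames into that block.
The block's first minute is 1800 frames and the rest 1798 each; 15165 frames reaches minute 8, so 1 × 18 + 8 × 2 = 34 labels have been skipped so far.
Adding those back, label number 33147 + 34 = 33181 at 30 labels/s is 1106 s + 1 f = 0 h 18 min 26 s frame 1, i.e. 00:18:26;01.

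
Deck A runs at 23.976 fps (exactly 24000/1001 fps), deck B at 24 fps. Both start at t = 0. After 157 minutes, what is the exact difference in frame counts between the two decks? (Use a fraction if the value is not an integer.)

157 min = 9420 s.
A emits 24000/1001 × 9420 = 226080000/1001 frames; B emits 24 × 9420 = 226080.
Difference = 226080/1001 frames (≈ 225.8541); B is ahead of A.

226080/1001 frames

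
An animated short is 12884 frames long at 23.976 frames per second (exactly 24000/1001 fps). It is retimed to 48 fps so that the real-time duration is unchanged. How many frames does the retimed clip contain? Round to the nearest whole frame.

Frames at target rate = 12884 × (48) / (24000/1001) = 3224221/125 ≈ 25793.768.
Nearest whole frame: 25794.

25794 frames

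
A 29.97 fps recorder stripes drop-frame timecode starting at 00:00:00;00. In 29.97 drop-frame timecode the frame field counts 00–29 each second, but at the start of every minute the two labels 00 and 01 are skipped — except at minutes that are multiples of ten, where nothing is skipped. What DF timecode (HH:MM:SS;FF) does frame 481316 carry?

04:27:39;28

Ten DF minutes hold 17982 frames, so frame 481316 lies in block 26 (frames 467532–485513) with 13784 frames into that block.
The block's first minute is 1800 frames and the rest 1798 each; 13784 frames reaches minute 7, so 26 × 18 + 7 × 2 = 482 labels have been skipped so far.
Adding those back, label number 481316 + 482 = 481798 at 30 labels/s is 16059 s + 28 f = 4 h 27 min 39 s frame 28, i.e. 04:27:39;28.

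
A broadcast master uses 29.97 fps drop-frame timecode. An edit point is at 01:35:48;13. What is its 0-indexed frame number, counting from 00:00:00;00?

As if non-drop at 30 labels/s: (1 × 3600 + 35 × 60 + 48) × 30 + 13 = 172453.
Minute boundaries passed: 95; those not divisible by 10: 95 − 9 = 86; dropped labels = 2 × 86 = 172.
Actual frame index = 172453 − 172 = 172281.

172281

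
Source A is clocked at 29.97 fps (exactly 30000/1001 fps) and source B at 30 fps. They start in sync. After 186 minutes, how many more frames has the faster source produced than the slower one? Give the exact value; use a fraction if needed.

334800/1001 frames

186 min = 11160 s.
A emits 30000/1001 × 11160 = 334800000/1001 frames; B emits 30 × 11160 = 334800.
Difference = 334800/1001 frames (≈ 334.4655); B is ahead of A.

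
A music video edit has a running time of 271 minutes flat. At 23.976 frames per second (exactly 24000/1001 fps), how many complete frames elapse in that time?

389850 frames

271 min = 16260 s.
Frames = 16260 × 24000/1001 = 390240000/1001 ≈ 389850.1499.
Complete frames: 389850.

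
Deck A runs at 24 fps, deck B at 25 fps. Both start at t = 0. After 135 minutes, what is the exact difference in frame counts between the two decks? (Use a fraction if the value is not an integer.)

135 min = 8100 s.
A emits 24 × 8100 = 194400 frames; B emits 25 × 8100 = 202500.
Difference = 8100 frames; B is ahead of A.

8100 frames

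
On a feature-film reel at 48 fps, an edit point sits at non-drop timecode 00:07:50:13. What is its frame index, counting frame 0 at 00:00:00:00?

Total seconds to the label: (0 × 3600 + 7 × 60 + 50) = 470.
Frame index = 470 × 48 + 13 = 22573.

frame 22573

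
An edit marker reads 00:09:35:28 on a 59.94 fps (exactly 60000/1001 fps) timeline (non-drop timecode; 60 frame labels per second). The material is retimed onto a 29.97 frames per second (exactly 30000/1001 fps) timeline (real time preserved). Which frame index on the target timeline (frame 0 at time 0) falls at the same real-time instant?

frame 17264

Source frame index: (0×3600 + 9×60 + 35) × 60 + 28 = 34528.
Real time: 34528 / (60000/1001) = 1080079/1875 s.
Target frame: (1080079/1875) × (30000/1001) = 17264.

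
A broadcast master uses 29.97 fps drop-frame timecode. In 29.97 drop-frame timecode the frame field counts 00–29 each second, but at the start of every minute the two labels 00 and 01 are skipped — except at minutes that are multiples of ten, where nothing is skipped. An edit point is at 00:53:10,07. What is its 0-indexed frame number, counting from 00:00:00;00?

Complete 10-minute blocks: 5, each 17982 frames → 89910.
Remaining 3 whole minutes in the current block: 1800 + 2 × 1798 = 5396 frames.
Within the current minute: 10 × 30 + 7 − 2 = 305 (labels ;00/;01 skipped at this minute). Total = 89910 + 5396 + 305 = 95611.

95611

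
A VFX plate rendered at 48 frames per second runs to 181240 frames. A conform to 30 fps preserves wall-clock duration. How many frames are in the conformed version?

113275 frames

Target frames = source frames × (target rate / source rate) = 181240 × (30)/(48) = 181240 × 5/8 = 113275.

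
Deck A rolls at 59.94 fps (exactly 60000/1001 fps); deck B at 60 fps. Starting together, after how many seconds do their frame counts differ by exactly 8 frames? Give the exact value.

2002/15 seconds

The gap grows by |60 − 60000/1001| = 60/1001 frames per second.
Time for a 8-frame gap: 8 ÷ (60/1001) = 2002/15 s.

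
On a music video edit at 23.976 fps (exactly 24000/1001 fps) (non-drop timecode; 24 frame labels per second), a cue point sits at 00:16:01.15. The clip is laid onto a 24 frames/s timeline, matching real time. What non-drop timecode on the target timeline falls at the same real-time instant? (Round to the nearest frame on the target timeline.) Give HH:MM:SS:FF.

00:16:02:14

Source frame index: (0×3600 + 16×60 + 1) × 24 + 15 = 23079.
Real time: 23079 / (24000/1001) = 7700693/8000 s.
Target frame: (7700693/8000) × (24) = 23102079/1000 ≈ 23102.079 → 23102.
At 24 labels/s: frame 23102 → 00:16:02:14.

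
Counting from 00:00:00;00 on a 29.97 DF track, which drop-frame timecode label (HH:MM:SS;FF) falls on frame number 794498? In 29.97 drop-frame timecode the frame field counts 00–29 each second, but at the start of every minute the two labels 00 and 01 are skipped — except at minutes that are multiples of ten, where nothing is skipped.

Ten DF minutes hold 17982 frames, so frame 794498 lies in block 44 (frames 791208–809189) with 3290 frames into that block.
The block's first minute is 1800 frames and the rest 1798 each; 3290 frames reaches minute 1, so 44 × 18 + 1 × 2 = 794 labels have been skipped so far.
Adding those back, label number 794498 + 794 = 795292 at 30 labels/s is 26509 s + 22 f = 7 h 21 min 49 s frame 22, i.e. 07:21:49;22.

07:21:49;22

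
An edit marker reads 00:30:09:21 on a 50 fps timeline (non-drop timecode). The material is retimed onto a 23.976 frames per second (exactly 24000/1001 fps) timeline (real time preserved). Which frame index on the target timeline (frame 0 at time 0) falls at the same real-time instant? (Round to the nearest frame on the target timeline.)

frame 43383

Source frame index: (0×3600 + 30×60 + 9) × 50 + 21 = 90471.
Real time: 90471 / (50) = 90471/50 s.
Target frame: (90471/50) × (24000/1001) = 43426080/1001 ≈ 43382.697 → 43383.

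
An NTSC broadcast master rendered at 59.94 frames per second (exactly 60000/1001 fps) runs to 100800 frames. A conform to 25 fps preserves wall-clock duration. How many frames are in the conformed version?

42042 frames

Target frames = source frames × (target rate / source rate) = 100800 × (25)/(60000/1001) = 100800 × 1001/2400 = 42042.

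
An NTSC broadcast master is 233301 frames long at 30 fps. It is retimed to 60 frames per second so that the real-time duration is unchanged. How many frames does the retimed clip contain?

Target frames = source frames × (target rate / source rate) = 233301 × (60)/(30) = 233301 × 2 = 466602.

466602 frames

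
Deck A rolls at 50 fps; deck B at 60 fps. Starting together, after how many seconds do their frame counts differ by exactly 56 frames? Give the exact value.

The gap grows by |60 − 50| = 10 frames per second.
Time for a 56-frame gap: 56 ÷ (10) = 5.6 s.

5.6 seconds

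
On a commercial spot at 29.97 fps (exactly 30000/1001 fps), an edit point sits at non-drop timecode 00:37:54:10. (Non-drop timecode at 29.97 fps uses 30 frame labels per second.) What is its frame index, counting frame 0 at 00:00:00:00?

68230

Total seconds to the label: (0 × 3600 + 37 × 60 + 54) = 2274.
Frame index = 2274 × 30 + 10 = 68230.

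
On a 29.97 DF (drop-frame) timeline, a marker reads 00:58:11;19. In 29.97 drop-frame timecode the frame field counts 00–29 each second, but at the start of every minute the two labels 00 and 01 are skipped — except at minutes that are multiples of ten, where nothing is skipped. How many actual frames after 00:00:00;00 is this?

104643

As if non-drop at 30 labels/s: (0 × 3600 + 58 × 60 + 11) × 30 + 19 = 104749.
Minute boundaries passed: 58; those not divisible by 10: 58 − 5 = 53; dropped labels = 2 × 53 = 106.
Actual frame index = 104749 − 106 = 104643.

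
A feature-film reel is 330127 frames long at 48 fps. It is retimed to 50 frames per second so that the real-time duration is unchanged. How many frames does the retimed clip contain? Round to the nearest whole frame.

Frames at target rate = 330127 × (50) / (48) = 8253175/24 ≈ 343882.292.
Nearest whole frame: 343882.

343882 frames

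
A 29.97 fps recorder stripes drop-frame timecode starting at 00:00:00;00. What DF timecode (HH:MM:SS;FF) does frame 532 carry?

Each 10-minute DF block holds 10 × 60 × 30 − 9 × 2 = 17982 frames. 532 ÷ 17982 → 0 full blocks, remainder 532.
Within the partial block the first minute is 1800 frames and each further minute 1798, so 0 further minute boundaries passed. Total skipped labels = 18 × 0 + 2 × 0 = 0.
Non-drop label index = 532 + 0 = 532; at 30 labels/s that is 00:00:17:22, i.e. DF 00:00:17;22.

00:00:17;22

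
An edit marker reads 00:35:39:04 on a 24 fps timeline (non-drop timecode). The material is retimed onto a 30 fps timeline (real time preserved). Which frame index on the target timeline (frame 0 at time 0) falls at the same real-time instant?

frame 64175

Source frame index: (0×3600 + 35×60 + 39) × 24 + 4 = 51340.
Real time: 51340 / (24) = 12835/6 s.
Target frame: (12835/6) × (30) = 64175.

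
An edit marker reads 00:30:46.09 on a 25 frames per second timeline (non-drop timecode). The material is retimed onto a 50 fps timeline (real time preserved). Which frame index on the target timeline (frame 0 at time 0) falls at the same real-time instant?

Source frame index: (0×3600 + 30×60 + 46) × 25 + 9 = 46159.
Real time: 46159 / (25) = 46159/25 s.
Target frame: (46159/25) × (50) = 92318.

frame 92318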